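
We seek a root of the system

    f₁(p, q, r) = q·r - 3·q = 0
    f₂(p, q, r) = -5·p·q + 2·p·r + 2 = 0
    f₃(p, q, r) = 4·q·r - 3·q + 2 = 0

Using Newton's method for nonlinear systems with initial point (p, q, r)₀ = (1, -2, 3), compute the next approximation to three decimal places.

(0.431, -0.222, 3.000)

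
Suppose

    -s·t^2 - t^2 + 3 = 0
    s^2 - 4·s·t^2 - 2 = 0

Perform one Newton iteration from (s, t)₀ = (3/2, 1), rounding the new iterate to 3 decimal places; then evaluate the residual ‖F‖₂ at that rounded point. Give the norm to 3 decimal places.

39.595

At (3/2, 1): F = (0.500, -5.750).
Jacobian J = [[-t^2, -2·s·t - 2·t], [2·s - 4·t^2, -8·s·t]].
At the point, J = [[-1.000, -5.000], [-1.000, -12.000]] (det J = 7.000).
Solving J·Δ = −F gives Δ = (4.964, -0.893).
Then the next iterate is (s, t)₁ = (6.464, 0.107).
Re-evaluating at (6.464, 0.107): F = (2.91454, 39.48727), so ‖F‖₂ = 39.595.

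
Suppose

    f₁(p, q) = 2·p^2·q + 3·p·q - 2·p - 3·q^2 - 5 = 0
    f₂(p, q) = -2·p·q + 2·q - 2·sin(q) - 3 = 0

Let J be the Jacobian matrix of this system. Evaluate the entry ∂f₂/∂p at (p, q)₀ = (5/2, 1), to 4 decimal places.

-2.0000

∂f₂/∂p = -2·q.
At (5/2, 1) this is -2.0000.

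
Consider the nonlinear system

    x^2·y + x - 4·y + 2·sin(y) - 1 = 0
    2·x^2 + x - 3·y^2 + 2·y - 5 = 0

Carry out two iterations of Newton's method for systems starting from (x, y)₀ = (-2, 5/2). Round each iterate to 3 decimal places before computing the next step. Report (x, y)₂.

(-2.200, 1.316)

At (-2, 5/2): F = (-1.80306, -12.750).
Jacobian J = [[2·x·y + 1, x^2 + 2·cos(y) - 4], [4·x + 1, -6·y + 2]].
At the point, J = [[-9.000, -1.60229], [-7.000, -13.000]] (det J = 105.78399).
Solving J·Δ = −F gives Δ = (-0.028, -0.965).
Then the next iterate is (x, y)₁ = (-2.028, 1.535).
Round to (-2.028, 1.535) and repeat: F = (-0.85616, -2.80111), J = [[-5.22596, 0.18436], [-7.112, -7.210]].
Δ = (-0.172, -0.219), so (x, y)₂ = (-2.200, 1.316).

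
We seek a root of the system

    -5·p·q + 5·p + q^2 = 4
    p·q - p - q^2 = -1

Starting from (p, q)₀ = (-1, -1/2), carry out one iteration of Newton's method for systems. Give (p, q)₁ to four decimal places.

(0.5000, -0.5000)

At (-1, -1/2): F = (-11.2500, 2.2500).
Jacobian J = [[-5·q + 5, -5·p + 2·q], [q - 1, p - 2·q]].
At the point, J = [[7.5000, 4.0000], [-1.5000, 0.0000]] (det J = 6.0000).
Solving J·Δ = −F gives Δ = (1.5000, 0.0000).
Then the next iterate is (p, q)₁ = (0.5000, -0.5000).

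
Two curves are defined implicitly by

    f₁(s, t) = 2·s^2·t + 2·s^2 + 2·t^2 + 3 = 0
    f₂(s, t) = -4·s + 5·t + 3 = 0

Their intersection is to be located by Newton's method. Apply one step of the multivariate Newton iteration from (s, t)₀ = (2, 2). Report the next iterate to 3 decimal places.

(1.484, 0.587)

At (2, 2): F = (35.000, 5.000).
Jacobian J = [[4·s·t + 4·s, 2·s^2 + 4·t], [-4, 5]].
At the point, J = [[24.000, 16.000], [-4.000, 5.000]] (det J = 184.000).
Solving J·Δ = −F gives Δ = (-0.516, -1.413).
Then the next iterate is (s, t)₁ = (1.484, 0.587).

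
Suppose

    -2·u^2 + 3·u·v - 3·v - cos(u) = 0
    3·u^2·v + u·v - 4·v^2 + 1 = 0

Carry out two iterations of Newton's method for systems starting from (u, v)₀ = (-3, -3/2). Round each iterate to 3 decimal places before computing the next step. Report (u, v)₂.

At (-3, -3/2): F = (0.98999, -44.000).
Jacobian J = [[-4·u + 3·v + sin(u), 3·u - 3], [6·u·v + v, 3·u^2 + u - 8·v]].
At the point, J = [[7.35888, -12.000], [25.500, 36.000]] (det J = 570.91968).
Solving J·Δ = −F gives Δ = (0.862, 0.611).
Then the next iterate is (u, v)₁ = (-2.138, -0.889).
Round to (-2.138, -0.889) and repeat: F = (-0.23577, -12.45158), J = [[5.04159, -9.414], [10.51509, 18.68713]].
Δ = (0.630, 0.312), so (u, v)₂ = (-1.508, -0.577).

(-1.508, -0.577)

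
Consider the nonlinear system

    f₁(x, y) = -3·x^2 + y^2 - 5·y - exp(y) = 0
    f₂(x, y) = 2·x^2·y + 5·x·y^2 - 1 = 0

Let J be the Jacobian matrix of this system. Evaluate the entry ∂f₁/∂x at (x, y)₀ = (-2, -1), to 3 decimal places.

12.000

∂f₁/∂x = -6·x.
At (-2, -1) this is 12.000.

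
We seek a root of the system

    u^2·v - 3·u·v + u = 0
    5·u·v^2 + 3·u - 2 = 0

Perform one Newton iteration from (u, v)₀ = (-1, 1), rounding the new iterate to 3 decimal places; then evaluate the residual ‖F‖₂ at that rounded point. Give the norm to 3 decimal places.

24.449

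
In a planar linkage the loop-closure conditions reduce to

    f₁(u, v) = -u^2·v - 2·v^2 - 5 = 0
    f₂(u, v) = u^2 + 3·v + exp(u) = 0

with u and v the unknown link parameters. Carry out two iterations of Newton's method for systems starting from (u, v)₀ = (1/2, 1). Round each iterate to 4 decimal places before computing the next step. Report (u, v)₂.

At (1/2, 1): F = (-7.2500, 4.898721).
Jacobian J = [[-2·u·v, -u^2 - 4·v], [2·u + exp(u), 3]].
At the point, J = [[-1.0000, -4.2500], [2.648721, 3.0000]] (det J = 8.257065).
Solving J·Δ = −F gives Δ = (0.1127, -1.7324).
Then the next iterate is (u, v)₁ = (0.6127, -0.7324).
Round to (0.6127, -0.7324) and repeat: F = (-5.797876, 0.023609), J = [[0.897483, 2.554199], [3.070807, 3.0000]].
Δ = (-3.3885, 3.4606), so (u, v)₂ = (-2.7758, 2.7282).

(-2.7758, 2.7282)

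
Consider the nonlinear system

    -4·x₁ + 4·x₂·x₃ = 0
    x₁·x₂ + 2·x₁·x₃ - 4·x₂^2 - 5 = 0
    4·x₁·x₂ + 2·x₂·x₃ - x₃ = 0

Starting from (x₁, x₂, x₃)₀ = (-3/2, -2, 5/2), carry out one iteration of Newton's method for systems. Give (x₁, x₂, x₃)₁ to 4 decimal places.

(-3.6934, 0.8019, 5.3491)

At (-3/2, -2, 5/2): F = (-14.0000, -25.5000, -0.5000).
Jacobian J = [[-4, 4·x₃, 4·x₂], [x₂ + 2·x₃, x₁ - 8·x₂, 2·x₁], [4·x₂, 4·x₁ + 2·x₃, 2·x₂ - 1]].
At the point, J = [[-4.0000, 10.0000, -8.0000], [3.0000, 14.5000, -3.0000], [-8.0000, -1.0000, -5.0000]] (det J = -212.0000).
Solving J·Δ = −F gives Δ = (-2.1934, 2.8019, 2.8491).
Then the next iterate is (x₁, x₂, x₃)₁ = (-3.6934, 0.8019, 5.3491).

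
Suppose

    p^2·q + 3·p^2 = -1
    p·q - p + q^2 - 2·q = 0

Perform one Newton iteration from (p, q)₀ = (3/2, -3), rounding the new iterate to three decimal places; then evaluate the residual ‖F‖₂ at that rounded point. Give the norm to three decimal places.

At (3/2, -3): F = (1.000, 9.000).
Jacobian J = [[2·p·q + 6·p, p^2], [q - 1, p + 2·q - 2]].
At the point, J = [[0.000, 2.250], [-4.000, -6.500]] (det J = 9.000).
Solving J·Δ = −F gives Δ = (2.972, -0.444).
Then the next iterate is (p, q)₁ = (4.472, -3.444).
Re-evaluating at (4.472, -3.444): F = (-7.87946, -1.12443), so ‖F‖₂ = 7.959.

7.959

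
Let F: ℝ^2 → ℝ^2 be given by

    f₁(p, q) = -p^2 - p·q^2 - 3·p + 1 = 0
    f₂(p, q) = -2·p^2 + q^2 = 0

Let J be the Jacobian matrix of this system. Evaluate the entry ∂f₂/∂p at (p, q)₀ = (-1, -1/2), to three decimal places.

4.000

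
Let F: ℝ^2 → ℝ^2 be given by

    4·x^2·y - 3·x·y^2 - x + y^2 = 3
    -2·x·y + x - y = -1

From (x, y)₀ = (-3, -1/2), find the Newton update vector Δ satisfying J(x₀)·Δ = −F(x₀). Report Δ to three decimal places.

(52.667, -20.167)

At (-3, -1/2): F = (-15.500, -4.500).
Jacobian J = [[8·x·y - 3·y^2 - 1, 4·x^2 - 6·x·y + 2·y], [-2·y + 1, -2·x - 1]].
At the point, J = [[10.250, 26.000], [2.000, 5.000]] (det J = -0.750).
Solving J·Δ = −F gives Δ = (52.667, -20.167).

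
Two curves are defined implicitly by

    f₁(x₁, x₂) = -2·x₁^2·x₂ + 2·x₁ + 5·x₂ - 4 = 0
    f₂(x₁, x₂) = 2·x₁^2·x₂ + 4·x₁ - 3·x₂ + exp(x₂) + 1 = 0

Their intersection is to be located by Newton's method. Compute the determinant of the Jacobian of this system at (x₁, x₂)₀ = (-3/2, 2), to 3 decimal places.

J = [[-4·x₁·x₂ + 2, -2·x₁^2 + 5], [4·x₁·x₂ + 4, 2·x₁^2 + exp(x₂) - 3]].
At the point, J = [[14.000, 0.500], [-8.000, 8.88906]].
det J = 128.447.

128.447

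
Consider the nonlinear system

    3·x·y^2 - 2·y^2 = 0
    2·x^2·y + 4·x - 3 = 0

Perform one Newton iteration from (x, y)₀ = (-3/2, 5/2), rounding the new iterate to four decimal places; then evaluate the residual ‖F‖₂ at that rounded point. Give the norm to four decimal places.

8.6221

At (-3/2, 5/2): F = (-40.6250, 2.2500).
Jacobian J = [[3·y^2, 6·x·y - 4·y], [4·x·y + 4, 2·x^2]].
At the point, J = [[18.7500, -32.5000], [-11.0000, 4.5000]] (det J = -273.1250).
Solving J·Δ = −F gives Δ = (-0.4016, -1.4817).
Then the next iterate is (x, y)₁ = (-1.9016, 1.0183).
Re-evaluating at (-1.9016, 1.0183): F = (-7.989376, -3.241886), so ‖F‖₂ = 8.6221.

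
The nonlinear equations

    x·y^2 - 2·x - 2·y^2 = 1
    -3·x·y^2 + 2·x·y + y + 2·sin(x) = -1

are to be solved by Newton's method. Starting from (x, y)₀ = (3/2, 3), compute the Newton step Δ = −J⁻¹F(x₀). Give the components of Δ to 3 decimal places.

(0.532, -1.592)

At (3/2, 3): F = (-8.500, -25.50501).
Jacobian J = [[y^2 - 2, 2·x·y - 4·y], [-3·y^2 + 2·y + 2·cos(x), -6·x·y + 2·x + 1]].
At the point, J = [[7.000, -3.000], [-20.85853, -23.000]] (det J = -223.57558).
Solving J·Δ = −F gives Δ = (0.532, -1.592).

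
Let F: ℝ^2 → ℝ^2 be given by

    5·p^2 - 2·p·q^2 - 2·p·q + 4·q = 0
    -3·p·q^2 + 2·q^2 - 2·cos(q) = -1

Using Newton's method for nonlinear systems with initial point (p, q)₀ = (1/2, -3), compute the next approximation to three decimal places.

(0.546, -1.103)

At (1/2, -3): F = (-16.750, 7.47998).
Jacobian J = [[10·p - 2·q^2 - 2·q, -4·p·q - 2·p + 4], [-3·q^2, -6·p·q + 4·q + 2·sin(q)]].
At the point, J = [[-7.000, 9.000], [-27.000, -3.28224]] (det J = 265.97568).
Solving J·Δ = −F gives Δ = (0.046, 1.897).
Then the next iterate is (p, q)₁ = (0.546, -1.103).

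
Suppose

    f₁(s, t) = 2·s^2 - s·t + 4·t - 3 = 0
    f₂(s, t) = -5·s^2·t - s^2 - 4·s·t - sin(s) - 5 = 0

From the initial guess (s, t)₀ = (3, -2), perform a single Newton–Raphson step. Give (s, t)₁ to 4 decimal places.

At (3, -2): F = (13.0000, 99.858880).
Jacobian J = [[4·s - t, -s + 4], [-10·s·t - 2·s - 4·t - cos(s), -5·s^2 - 4·s]].
At the point, J = [[14.0000, 1.0000], [62.989992, -57.0000]] (det J = -860.989992).
Solving J·Δ = −F gives Δ = (-0.9766, 0.6727).
Then the next iterate is (s, t)₁ = (2.0234, -1.3273).

(2.0234, -1.3273)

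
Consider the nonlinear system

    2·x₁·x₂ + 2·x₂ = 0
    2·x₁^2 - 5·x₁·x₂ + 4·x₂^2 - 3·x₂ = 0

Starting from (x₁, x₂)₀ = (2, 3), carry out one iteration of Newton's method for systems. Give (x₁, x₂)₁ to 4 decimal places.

(0.4444, 1.5556)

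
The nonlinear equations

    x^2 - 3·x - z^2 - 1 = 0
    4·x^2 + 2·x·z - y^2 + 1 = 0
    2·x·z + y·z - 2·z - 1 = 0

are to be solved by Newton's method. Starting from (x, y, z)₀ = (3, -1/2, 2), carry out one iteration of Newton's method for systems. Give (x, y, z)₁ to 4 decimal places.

(1.6146, 3.2768, -0.2891)

At (3, -1/2, 2): F = (-5.0000, 48.7500, 6.0000).
Jacobian J = [[2·x - 3, 0, -2·z], [8·x + 2·z, -2·y, 2·x], [2·z, z, 2·x + y - 2]].
At the point, J = [[3.0000, 0.0000, -4.0000], [28.0000, 1.0000, 6.0000], [4.0000, 2.0000, 3.5000]] (det J = -233.5000).
Solving J·Δ = −F gives Δ = (-1.3854, 3.7768, -2.2891).
Then the next iterate is (x, y, z)₁ = (1.6146, 3.2768, -0.2891).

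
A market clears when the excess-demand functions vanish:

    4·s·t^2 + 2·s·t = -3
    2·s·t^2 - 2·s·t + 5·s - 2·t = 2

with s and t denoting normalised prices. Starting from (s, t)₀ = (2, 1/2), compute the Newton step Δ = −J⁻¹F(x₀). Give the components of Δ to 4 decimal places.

(-1.4828, -0.3362)

At (2, 1/2): F = (7.0000, 6.0000).
Jacobian J = [[4·t^2 + 2·t, 8·s·t + 2·s], [2·t^2 - 2·t + 5, 4·s·t - 2·s - 2]].
At the point, J = [[2.0000, 12.0000], [4.5000, -2.0000]] (det J = -58.0000).
Solving J·Δ = −F gives Δ = (-1.4828, -0.3362).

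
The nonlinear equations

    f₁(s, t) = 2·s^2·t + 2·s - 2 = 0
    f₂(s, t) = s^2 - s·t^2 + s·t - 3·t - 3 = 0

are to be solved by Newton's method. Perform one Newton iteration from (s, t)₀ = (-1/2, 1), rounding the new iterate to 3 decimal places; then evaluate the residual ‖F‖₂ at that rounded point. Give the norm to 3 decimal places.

4273.604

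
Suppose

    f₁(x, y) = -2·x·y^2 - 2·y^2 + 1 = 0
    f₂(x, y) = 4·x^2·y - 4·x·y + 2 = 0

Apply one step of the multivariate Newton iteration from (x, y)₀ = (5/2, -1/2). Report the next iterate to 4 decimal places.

(1.9381, -0.4330)

At (5/2, -1/2): F = (-0.7500, -5.5000).
Jacobian J = [[-2·y^2, -4·x·y - 4·y], [8·x·y - 4·y, 4·x^2 - 4·x]].
At the point, J = [[-0.5000, 7.0000], [-8.0000, 15.0000]] (det J = 48.5000).
Solving J·Δ = −F gives Δ = (-0.5619, 0.0670).
Then the next iterate is (x, y)₁ = (1.9381, -0.4330).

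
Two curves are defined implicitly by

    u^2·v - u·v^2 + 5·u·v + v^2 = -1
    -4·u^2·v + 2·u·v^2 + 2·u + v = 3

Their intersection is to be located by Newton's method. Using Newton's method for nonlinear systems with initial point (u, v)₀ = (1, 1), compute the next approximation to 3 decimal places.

(0.367, 0.467)

At (1, 1): F = (7.000, -2.000).
Jacobian J = [[2·u·v - v^2 + 5·v, u^2 - 2·u·v + 5·u + 2·v], [-8·u·v + 2·v^2 + 2, -4·u^2 + 4·u·v + 1]].
At the point, J = [[6.000, 6.000], [-4.000, 1.000]] (det J = 30.000).
Solving J·Δ = −F gives Δ = (-0.633, -0.533).
Then the next iterate is (u, v)₁ = (0.367, 0.467).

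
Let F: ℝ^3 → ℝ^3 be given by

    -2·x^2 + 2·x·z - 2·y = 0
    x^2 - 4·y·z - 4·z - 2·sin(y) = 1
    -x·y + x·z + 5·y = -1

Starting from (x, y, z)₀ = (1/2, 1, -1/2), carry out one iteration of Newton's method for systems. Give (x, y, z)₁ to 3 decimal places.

At (1/2, 1, -1/2): F = (-3.000, 1.56706, 5.250).
Jacobian J = [[-4·x + 2·z, -2, 2·x], [2·x, -4·z - 2·cos(y), -4·y - 4], [-y + z, -x + 5, x]].
At the point, J = [[-3.000, -2.000, 1.000], [1.000, 0.91940, -8.000], [-1.500, 4.500, 0.500]] (det J = -126.500).
Solving J·Δ = −F gives Δ = (-0.171, -1.227, 0.034).
Then the next iterate is (x, y, z)₁ = (0.329, -0.227, -0.466).

(0.329, -0.227, -0.466)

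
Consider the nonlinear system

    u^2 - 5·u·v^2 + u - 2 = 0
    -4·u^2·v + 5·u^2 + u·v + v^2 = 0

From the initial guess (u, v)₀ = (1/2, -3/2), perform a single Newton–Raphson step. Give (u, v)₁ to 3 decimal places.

(0.299, -0.831)

At (1/2, -3/2): F = (-6.875, 4.250).
Jacobian J = [[2·u - 5·v^2 + 1, -10·u·v], [-8·u·v + 10·u + v, -4·u^2 + u + 2·v]].
At the point, J = [[-9.250, 7.500], [9.500, -3.500]] (det J = -38.875).
Solving J·Δ = −F gives Δ = (-0.201, 0.669).
Then the next iterate is (u, v)₁ = (0.299, -0.831).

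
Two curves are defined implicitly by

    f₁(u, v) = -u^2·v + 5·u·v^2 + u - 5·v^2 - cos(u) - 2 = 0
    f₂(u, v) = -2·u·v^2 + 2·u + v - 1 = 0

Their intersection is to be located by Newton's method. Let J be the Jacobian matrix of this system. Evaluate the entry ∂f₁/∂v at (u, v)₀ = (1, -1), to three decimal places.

∂f₁/∂v = -u^2 + 10·u·v - 10·v.
At (1, -1) this is -1.000.

-1.000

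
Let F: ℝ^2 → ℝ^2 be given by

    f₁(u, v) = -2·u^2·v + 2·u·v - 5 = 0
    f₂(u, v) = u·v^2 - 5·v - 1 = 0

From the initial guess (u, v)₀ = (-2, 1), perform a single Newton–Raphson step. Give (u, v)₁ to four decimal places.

At (-2, 1): F = (-17.0000, -8.0000).
Jacobian J = [[-4·u·v + 2·v, -2·u^2 + 2·u], [v^2, 2·u·v - 5]].
At the point, J = [[10.0000, -12.0000], [1.0000, -9.0000]] (det J = -78.0000).
Solving J·Δ = −F gives Δ = (0.7308, -0.8077).
Then the next iterate is (u, v)₁ = (-1.2692, 0.1923).

(-1.2692, 0.1923)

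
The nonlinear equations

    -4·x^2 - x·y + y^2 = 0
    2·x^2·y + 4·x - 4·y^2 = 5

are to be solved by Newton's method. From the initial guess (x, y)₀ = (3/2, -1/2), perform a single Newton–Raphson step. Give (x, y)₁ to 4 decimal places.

At (3/2, -1/2): F = (-8.0000, -2.2500).
Jacobian J = [[-8·x - y, -x + 2·y], [4·x·y + 4, 2·x^2 - 8·y]].
At the point, J = [[-11.5000, -2.5000], [1.0000, 8.5000]] (det J = -95.2500).
Solving J·Δ = −F gives Δ = (-0.7730, 0.3556).
Then the next iterate is (x, y)₁ = (0.7270, -0.1444).

(0.7270, -0.1444)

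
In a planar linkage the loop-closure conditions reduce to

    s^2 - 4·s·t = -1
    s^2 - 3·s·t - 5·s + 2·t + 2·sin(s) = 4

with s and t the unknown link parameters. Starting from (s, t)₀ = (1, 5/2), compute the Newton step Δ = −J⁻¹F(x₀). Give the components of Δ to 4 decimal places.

(-0.9188, -0.1624)

At (1, 5/2): F = (-8.0000, -8.817058).
Jacobian J = [[2·s - 4·t, -4·s], [2·s - 3·t + 2·cos(s) - 5, -3·s + 2]].
At the point, J = [[-8.0000, -4.0000], [-9.419395, -1.0000]] (det J = -29.677582).
Solving J·Δ = −F gives Δ = (-0.9188, -0.1624).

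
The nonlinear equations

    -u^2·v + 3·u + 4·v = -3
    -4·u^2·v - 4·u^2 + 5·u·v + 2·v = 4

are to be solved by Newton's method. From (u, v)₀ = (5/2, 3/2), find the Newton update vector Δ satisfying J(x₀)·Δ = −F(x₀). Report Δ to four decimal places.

At (5/2, 3/2): F = (7.1250, -44.7500).
Jacobian J = [[-2·u·v + 3, -u^2 + 4], [-8·u·v - 8·u + 5·v, -4·u^2 + 5·u + 2]].
At the point, J = [[-4.5000, -2.2500], [-42.5000, -10.5000]] (det J = -48.3750).
Solving J·Δ = −F gives Δ = (-3.6279, 10.4225).

(-3.6279, 10.4225)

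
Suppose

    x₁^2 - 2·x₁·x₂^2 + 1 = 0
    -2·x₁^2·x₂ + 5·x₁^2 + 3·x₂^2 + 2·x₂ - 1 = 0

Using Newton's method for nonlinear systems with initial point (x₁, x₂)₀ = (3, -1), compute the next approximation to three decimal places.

At (3, -1): F = (4.000, 63.000).
Jacobian J = [[2·x₁ - 2·x₂^2, -4·x₁·x₂], [-4·x₁·x₂ + 10·x₁, -2·x₁^2 + 6·x₂ + 2]].
At the point, J = [[4.000, 12.000], [42.000, -22.000]] (det J = -592.000).
Solving J·Δ = −F gives Δ = (-1.426, 0.142).
Then the next iterate is (x₁, x₂)₁ = (1.574, -0.858).

(1.574, -0.858)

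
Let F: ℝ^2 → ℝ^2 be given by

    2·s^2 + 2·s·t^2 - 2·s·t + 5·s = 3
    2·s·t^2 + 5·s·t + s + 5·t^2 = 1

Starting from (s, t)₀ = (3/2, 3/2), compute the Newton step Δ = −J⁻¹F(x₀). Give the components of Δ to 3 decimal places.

(-0.557, -0.715)

At (3/2, 3/2): F = (11.250, 29.750).
Jacobian J = [[4·s + 2·t^2 - 2·t + 5, 4·s·t - 2·s], [2·t^2 + 5·t + 1, 4·s·t + 5·s + 10·t]].
At the point, J = [[12.500, 6.000], [13.000, 31.500]] (det J = 315.750).
Solving J·Δ = −F gives Δ = (-0.557, -0.715).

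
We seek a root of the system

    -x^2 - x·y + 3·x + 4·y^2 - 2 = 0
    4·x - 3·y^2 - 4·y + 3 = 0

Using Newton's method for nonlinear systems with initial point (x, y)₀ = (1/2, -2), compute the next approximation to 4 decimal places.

(-0.9949, -1.3776)

At (1/2, -2): F = (16.2500, 1.0000).
Jacobian J = [[-2·x - y + 3, -x + 8·y], [4, -6·y - 4]].
At the point, J = [[4.0000, -16.5000], [4.0000, 8.0000]] (det J = 98.0000).
Solving J·Δ = −F gives Δ = (-1.4949, 0.6224).
Then the next iterate is (x, y)₁ = (-0.9949, -1.3776).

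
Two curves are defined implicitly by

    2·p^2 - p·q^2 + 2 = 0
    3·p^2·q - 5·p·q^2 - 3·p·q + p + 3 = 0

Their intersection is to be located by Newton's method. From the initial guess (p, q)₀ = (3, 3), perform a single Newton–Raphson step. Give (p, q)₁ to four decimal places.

(-1.2727, 1.8990)

At (3, 3): F = (-7.0000, -75.0000).
Jacobian J = [[4·p - q^2, -2·p·q], [6·p·q - 5·q^2 - 3·q + 1, 3·p^2 - 10·p·q - 3·p]].
At the point, J = [[3.0000, -18.0000], [1.0000, -72.0000]] (det J = -198.0000).
Solving J·Δ = −F gives Δ = (-4.2727, -1.1010).
Then the next iterate is (p, q)₁ = (-1.2727, 1.8990).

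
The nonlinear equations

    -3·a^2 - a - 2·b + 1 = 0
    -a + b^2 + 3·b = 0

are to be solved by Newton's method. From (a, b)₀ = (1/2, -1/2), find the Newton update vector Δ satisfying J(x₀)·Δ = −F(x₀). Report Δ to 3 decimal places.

(-0.200, 0.775)

At (1/2, -1/2): F = (0.750, -1.750).
Jacobian J = [[-6·a - 1, -2], [-1, 2·b + 3]].
At the point, J = [[-4.000, -2.000], [-1.000, 2.000]] (det J = -10.000).
Solving J·Δ = −F gives Δ = (-0.200, 0.775).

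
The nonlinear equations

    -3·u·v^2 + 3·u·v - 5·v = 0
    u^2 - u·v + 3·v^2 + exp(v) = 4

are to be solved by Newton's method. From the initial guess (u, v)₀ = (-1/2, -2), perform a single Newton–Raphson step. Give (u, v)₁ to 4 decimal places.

At (-1/2, -2): F = (19.0000, 7.385335).
Jacobian J = [[-3·v^2 + 3·v, -6·u·v + 3·u - 5], [2·u - v, -u + 6·v + exp(v)]].
At the point, J = [[-18.0000, -12.5000], [1.0000, -11.364665]] (det J = 217.063965).
Solving J·Δ = −F gives Δ = (0.5695, 0.7000).
Then the next iterate is (u, v)₁ = (0.0695, -1.3000).

(0.0695, -1.3000)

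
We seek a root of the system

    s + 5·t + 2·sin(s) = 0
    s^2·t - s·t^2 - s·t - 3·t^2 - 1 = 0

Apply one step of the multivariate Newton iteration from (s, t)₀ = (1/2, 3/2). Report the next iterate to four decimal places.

(-2.2253, 1.2099)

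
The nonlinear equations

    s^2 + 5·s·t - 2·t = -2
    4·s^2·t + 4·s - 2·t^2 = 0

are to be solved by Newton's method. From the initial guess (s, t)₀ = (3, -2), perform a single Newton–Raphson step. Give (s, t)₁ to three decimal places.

(2.434, -1.020)

At (3, -2): F = (-15.000, -68.000).
Jacobian J = [[2·s + 5·t, 5·s - 2], [8·s·t + 4, 4·s^2 - 4·t]].
At the point, J = [[-4.000, 13.000], [-44.000, 44.000]] (det J = 396.000).
Solving J·Δ = −F gives Δ = (-0.566, 0.980).
Then the next iterate is (s, t)₁ = (2.434, -1.020).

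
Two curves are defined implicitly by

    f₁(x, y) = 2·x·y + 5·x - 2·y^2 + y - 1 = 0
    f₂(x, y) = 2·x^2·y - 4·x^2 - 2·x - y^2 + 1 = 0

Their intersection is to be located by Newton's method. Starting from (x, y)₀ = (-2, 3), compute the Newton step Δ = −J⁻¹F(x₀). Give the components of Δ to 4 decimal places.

(-0.1250, -2.6250)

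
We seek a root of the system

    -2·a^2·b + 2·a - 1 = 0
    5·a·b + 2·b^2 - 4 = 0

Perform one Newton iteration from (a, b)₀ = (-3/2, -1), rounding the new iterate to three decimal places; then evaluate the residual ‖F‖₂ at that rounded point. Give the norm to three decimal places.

4.289

At (-3/2, -1): F = (0.500, 5.500).
Jacobian J = [[-4·a·b + 2, -2·a^2], [5·b, 5·a + 4·b]].
At the point, J = [[-4.000, -4.500], [-5.000, -11.500]] (det J = 23.500).
Solving J·Δ = −F gives Δ = (-0.809, 0.830).
Then the next iterate is (a, b)₁ = (-2.309, -0.170).
Re-evaluating at (-2.309, -0.170): F = (-3.80530, -1.97955), so ‖F‖₂ = 4.289.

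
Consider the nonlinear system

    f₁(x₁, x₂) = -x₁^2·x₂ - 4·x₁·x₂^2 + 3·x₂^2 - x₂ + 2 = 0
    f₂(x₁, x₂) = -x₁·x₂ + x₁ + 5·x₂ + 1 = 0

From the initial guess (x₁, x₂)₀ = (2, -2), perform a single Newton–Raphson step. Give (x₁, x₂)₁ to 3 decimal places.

(2.304, -1.304)

At (2, -2): F = (-8.000, -3.000).
Jacobian J = [[-2·x₁·x₂ - 4·x₂^2, -x₁^2 - 8·x₁·x₂ + 6·x₂ - 1], [-x₂ + 1, -x₁ + 5]].
At the point, J = [[-8.000, 15.000], [3.000, 3.000]] (det J = -69.000).
Solving J·Δ = −F gives Δ = (0.304, 0.696).
Then the next iterate is (x₁, x₂)₁ = (2.304, -1.304).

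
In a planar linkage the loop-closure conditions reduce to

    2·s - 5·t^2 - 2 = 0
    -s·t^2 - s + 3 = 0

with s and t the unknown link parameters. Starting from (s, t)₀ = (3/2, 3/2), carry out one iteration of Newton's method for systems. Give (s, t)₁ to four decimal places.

(1.8117, 0.8582)

At (3/2, 3/2): F = (-10.2500, -1.8750).
Jacobian J = [[2, -10·t], [-t^2 - 1, -2·s·t]].
At the point, J = [[2.0000, -15.0000], [-3.2500, -4.5000]] (det J = -57.7500).
Solving J·Δ = −F gives Δ = (0.3117, -0.6418).
Then the next iterate is (s, t)₁ = (1.8117, 0.8582).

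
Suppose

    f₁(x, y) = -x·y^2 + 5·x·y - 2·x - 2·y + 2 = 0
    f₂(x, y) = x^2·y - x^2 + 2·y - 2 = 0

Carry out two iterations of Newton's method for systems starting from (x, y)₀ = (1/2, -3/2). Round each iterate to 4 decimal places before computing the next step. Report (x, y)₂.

At (1/2, -3/2): F = (-0.8750, -5.6250).
Jacobian J = [[-y^2 + 5·y - 2, -2·x·y + 5·x - 2], [2·x·y - 2·x, x^2 + 2]].
At the point, J = [[-11.7500, 2.0000], [-2.5000, 2.2500]] (det J = -21.4375).
Solving J·Δ = −F gives Δ = (0.4329, 2.9810).
Then the next iterate is (x, y)₁ = (0.9329, 1.4810).
Round to (0.9329, 1.4810) and repeat: F = (2.034138, 1.380615), J = [[3.211639, -0.098750], [0.897450, 2.870302]].
Δ = (-0.6420, -0.2803), so (x, y)₂ = (0.2909, 1.2007).

(0.2909, 1.2007)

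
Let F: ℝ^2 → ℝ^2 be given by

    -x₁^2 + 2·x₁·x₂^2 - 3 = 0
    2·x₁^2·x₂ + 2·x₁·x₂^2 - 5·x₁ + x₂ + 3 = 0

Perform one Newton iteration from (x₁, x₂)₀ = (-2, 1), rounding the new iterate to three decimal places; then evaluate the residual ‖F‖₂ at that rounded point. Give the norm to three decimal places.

At (-2, 1): F = (-11.000, 18.000).
Jacobian J = [[-2·x₁ + 2·x₂^2, 4·x₁·x₂], [4·x₁·x₂ + 2·x₂^2 - 5, 2·x₁^2 + 4·x₁·x₂ + 1]].
At the point, J = [[6.000, -8.000], [-11.000, 1.000]] (det J = -82.000).
Solving J·Δ = −F gives Δ = (1.622, -0.159).
Then the next iterate is (x₁, x₂)₁ = (-0.378, 0.841).
Re-evaluating at (-0.378, 0.841): F = (-3.67759, 5.43663), so ‖F‖₂ = 6.564.

6.564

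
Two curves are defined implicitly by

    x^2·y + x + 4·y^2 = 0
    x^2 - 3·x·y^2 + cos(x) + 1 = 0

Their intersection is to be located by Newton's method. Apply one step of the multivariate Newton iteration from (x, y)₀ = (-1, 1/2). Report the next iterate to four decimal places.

(0.5668, 0.4000)

At (-1, 1/2): F = (0.5000, 3.290302).
Jacobian J = [[2·x·y + 1, x^2 + 8·y], [2·x - 3·y^2 - sin(x), -6·x·y]].
At the point, J = [[0.0000, 5.0000], [-1.908529, 3.0000]] (det J = 9.542645).
Solving J·Δ = −F gives Δ = (1.5668, -0.1000).
Then the next iterate is (x, y)₁ = (0.5668, 0.4000).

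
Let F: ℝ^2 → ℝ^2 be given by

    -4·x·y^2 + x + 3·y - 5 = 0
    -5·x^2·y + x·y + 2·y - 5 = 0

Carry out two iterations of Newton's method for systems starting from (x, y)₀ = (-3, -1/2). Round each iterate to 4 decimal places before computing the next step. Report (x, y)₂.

(1.3250, 1.3297)

At (-3, -1/2): F = (-6.5000, 18.0000).
Jacobian J = [[-4·y^2 + 1, -8·x·y + 3], [-10·x·y + y, -5·x^2 + x + 2]].
At the point, J = [[0.0000, -9.0000], [-15.5000, -46.0000]] (det J = -139.5000).
Solving J·Δ = −F gives Δ = (3.3047, -0.7222).
Then the next iterate is (x, y)₁ = (0.3047, -1.2222).
Round to (0.3047, -1.2222) and repeat: F = (-10.182510, -7.249446), J = [[-4.975091, 5.979235], [2.501843, 1.840490]].
Δ = (1.0203, 2.5519), so (x, y)₂ = (1.3250, 1.3297).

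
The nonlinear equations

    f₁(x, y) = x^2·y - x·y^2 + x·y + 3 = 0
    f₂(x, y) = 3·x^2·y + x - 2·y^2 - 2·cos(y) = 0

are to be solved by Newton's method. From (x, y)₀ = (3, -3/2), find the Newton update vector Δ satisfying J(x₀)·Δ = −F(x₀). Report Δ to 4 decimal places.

At (3, -3/2): F = (-21.7500, -42.141474).
Jacobian J = [[2·x·y - y^2 + y, x^2 - 2·x·y + x], [6·x·y + 1, 3·x^2 - 4·y + 2·sin(y)]].
At the point, J = [[-12.7500, 21.0000], [-26.0000, 31.005010]] (det J = 150.686122).
Solving J·Δ = −F gives Δ = (-1.3977, 0.1871).

(-1.3977, 0.1871)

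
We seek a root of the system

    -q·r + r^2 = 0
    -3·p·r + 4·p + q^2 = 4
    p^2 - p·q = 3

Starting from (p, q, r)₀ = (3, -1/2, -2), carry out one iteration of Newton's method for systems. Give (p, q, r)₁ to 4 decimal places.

At (3, -1/2, -2): F = (3.0000, 26.2500, 7.5000).
Jacobian J = [[0, -r, -q + 2·r], [-3·r + 4, 2·q, -3·p], [2·p - q, -p, 0]].
At the point, J = [[0.0000, 2.0000, -3.5000], [10.0000, -1.0000, -9.0000], [6.5000, -3.0000, 0.0000]] (det J = -34.7500).
Solving J·Δ = −F gives Δ = (0.9604, 4.5809, 3.4748).
Then the next iterate is (p, q, r)₁ = (3.9604, 4.0809, 1.4748).

(3.9604, 4.0809, 1.4748)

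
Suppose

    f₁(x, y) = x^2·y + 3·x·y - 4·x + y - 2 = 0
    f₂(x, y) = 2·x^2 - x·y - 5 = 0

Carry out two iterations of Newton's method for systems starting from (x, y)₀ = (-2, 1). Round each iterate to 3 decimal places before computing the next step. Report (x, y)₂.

(-1.121, 2.221)

At (-2, 1): F = (5.000, 5.000).
Jacobian J = [[2·x·y + 3·y - 4, x^2 + 3·x + 1], [4·x - y, -x]].
At the point, J = [[-5.000, -1.000], [-9.000, 2.000]] (det J = -19.000).
Solving J·Δ = −F gives Δ = (0.789, 1.053).
Then the next iterate is (x, y)₁ = (-1.211, 2.053).
Round to (-1.211, 2.053) and repeat: F = (0.44922, 0.41923), J = [[-2.81337, -1.16648], [-6.897, 1.211]].
Δ = (0.090, 0.168), so (x, y)₂ = (-1.121, 2.221).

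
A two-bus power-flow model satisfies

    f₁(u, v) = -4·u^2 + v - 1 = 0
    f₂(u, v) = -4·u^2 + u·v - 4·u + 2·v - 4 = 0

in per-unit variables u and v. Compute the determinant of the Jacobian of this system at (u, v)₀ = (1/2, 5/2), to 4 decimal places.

-4.5000

J = [[-8·u, 1], [-8·u + v - 4, u + 2]].
At the point, J = [[-4.0000, 1.0000], [-5.5000, 2.5000]].
det J = -4.5000.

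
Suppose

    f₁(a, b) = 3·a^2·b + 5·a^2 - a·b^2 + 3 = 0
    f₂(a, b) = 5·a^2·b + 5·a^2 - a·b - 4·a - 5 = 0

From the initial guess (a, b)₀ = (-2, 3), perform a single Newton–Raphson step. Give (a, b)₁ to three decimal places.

(-1.328, 1.611)

At (-2, 3): F = (77.000, 89.000).
Jacobian J = [[6·a·b + 10·a - b^2, 3·a^2 - 2·a·b], [10·a·b + 10·a - b - 4, 5·a^2 - a]].
At the point, J = [[-65.000, 24.000], [-87.000, 22.000]] (det J = 658.000).
Solving J·Δ = −F gives Δ = (0.672, -1.389).
Then the next iterate is (a, b)₁ = (-1.328, 1.611).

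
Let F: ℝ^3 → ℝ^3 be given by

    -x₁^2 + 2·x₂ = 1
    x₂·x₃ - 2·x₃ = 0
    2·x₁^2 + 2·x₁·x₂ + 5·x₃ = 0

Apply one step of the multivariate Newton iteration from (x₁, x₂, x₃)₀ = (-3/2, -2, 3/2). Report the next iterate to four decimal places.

(-0.7274, 0.4662, 0.9248)

At (-3/2, -2, 3/2): F = (-7.2500, -6.0000, 18.0000).
Jacobian J = [[-2·x₁, 2, 0], [0, x₃, x₂ - 2], [4·x₁ + 2·x₂, 2·x₁, 5]].
At the point, J = [[3.0000, 2.0000, 0.0000], [0.0000, 1.5000, -4.0000], [-10.0000, -3.0000, 5.0000]] (det J = 66.5000).
Solving J·Δ = −F gives Δ = (0.7726, 2.4662, -0.5752).
Then the next iterate is (x₁, x₂, x₃)₁ = (-0.7274, 0.4662, 0.9248).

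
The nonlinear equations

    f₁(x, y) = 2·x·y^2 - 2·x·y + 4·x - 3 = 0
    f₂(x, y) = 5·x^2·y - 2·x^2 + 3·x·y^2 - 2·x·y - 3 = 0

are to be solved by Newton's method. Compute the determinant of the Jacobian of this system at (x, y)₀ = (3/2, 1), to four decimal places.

39.0000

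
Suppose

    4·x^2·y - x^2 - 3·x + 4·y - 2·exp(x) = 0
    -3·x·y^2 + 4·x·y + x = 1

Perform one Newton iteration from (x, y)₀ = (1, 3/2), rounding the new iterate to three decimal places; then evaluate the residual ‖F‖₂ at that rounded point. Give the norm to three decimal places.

2.133

At (1, 3/2): F = (2.56344, -0.750).
Jacobian J = [[8·x·y - 2·x - 2·exp(x) - 3, 4·x^2 + 4], [-3·y^2 + 4·y + 1, -6·x·y + 4·x]].
At the point, J = [[1.56344, 8.000], [0.250, -5.000]] (det J = -9.81718).
Solving J·Δ = −F gives Δ = (-0.694, -0.185).
Then the next iterate is (x, y)₁ = (0.306, 1.315).
Re-evaluating at (0.306, 1.315): F = (2.02492, -0.67187), so ‖F‖₂ = 2.133.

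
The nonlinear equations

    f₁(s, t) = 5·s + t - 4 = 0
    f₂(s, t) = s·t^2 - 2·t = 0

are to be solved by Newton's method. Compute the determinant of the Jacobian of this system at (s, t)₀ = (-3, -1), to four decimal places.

19.0000

J = [[5, 1], [t^2, 2·s·t - 2]].
At the point, J = [[5.0000, 1.0000], [1.0000, 4.0000]].
det J = 19.0000.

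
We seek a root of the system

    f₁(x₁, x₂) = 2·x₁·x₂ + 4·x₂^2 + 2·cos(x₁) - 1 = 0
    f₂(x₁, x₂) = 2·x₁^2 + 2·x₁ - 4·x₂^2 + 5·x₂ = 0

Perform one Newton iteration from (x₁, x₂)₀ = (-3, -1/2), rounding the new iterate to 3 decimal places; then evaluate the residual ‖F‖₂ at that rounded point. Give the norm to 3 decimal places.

1.739

At (-3, -1/2): F = (1.02002, 8.500).
Jacobian J = [[2·x₂ - 2·sin(x₁), 2·x₁ + 8·x₂], [4·x₁ + 2, -8·x₂ + 5]].
At the point, J = [[-0.71776, -10.000], [-10.000, 9.000]] (det J = -106.45984).
Solving J·Δ = −F gives Δ = (0.885, 0.039).
Then the next iterate is (x₁, x₂)₁ = (-2.115, -0.461).
Re-evaluating at (-2.115, -0.461): F = (0.76464, 1.56137), so ‖F‖₂ = 1.739.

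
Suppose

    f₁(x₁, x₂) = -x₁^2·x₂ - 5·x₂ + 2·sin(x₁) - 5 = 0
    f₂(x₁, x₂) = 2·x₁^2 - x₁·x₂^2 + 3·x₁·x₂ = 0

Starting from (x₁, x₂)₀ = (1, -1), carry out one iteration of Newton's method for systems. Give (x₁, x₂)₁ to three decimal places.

At (1, -1): F = (2.68294, -2.000).
Jacobian J = [[-2·x₁·x₂ + 2·cos(x₁), -x₁^2 - 5], [4·x₁ - x₂^2 + 3·x₂, -2·x₁·x₂ + 3·x₁]].
At the point, J = [[3.08060, -6.000], [0.000, 5.000]] (det J = 15.40302).
Solving J·Δ = −F gives Δ = (-0.092, 0.400).
Then the next iterate is (x₁, x₂)₁ = (0.908, -0.600).

(0.908, -0.600)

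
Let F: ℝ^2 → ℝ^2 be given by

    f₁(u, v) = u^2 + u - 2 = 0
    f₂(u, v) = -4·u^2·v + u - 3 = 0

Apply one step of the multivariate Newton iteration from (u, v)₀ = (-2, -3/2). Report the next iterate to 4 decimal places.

At (-2, -3/2): F = (0.0000, 19.0000).
Jacobian J = [[2·u + 1, 0], [-8·u·v + 1, -4·u^2]].
At the point, J = [[-3.0000, 0.0000], [-23.0000, -16.0000]] (det J = 48.0000).
Solving J·Δ = −F gives Δ = (0.0000, 1.1875).
Then the next iterate is (u, v)₁ = (-2.0000, -0.3125).

(-2.0000, -0.3125)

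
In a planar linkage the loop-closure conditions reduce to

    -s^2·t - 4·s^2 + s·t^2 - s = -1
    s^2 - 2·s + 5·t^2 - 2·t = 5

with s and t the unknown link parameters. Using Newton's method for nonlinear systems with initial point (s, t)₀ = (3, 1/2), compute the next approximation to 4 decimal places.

At (3, 1/2): F = (-41.7500, -1.7500).
Jacobian J = [[-2·s·t - 8·s + t^2 - 1, -s^2 + 2·s·t], [2·s - 2, 10·t - 2]].
At the point, J = [[-27.7500, -6.0000], [4.0000, 3.0000]] (det J = -59.2500).
Solving J·Δ = −F gives Δ = (-2.2911, 3.6382).
Then the next iterate is (s, t)₁ = (0.7089, 4.1382).

(0.7089, 4.1382)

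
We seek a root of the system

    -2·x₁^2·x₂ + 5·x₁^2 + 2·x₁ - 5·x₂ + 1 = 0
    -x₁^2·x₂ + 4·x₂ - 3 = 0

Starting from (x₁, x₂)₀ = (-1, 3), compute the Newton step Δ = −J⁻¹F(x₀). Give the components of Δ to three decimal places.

At (-1, 3): F = (-17.000, 6.000).
Jacobian J = [[-4·x₁·x₂ + 10·x₁ + 2, -2·x₁^2 - 5], [-2·x₁·x₂, -x₁^2 + 4]].
At the point, J = [[4.000, -7.000], [6.000, 3.000]] (det J = 54.000).
Solving J·Δ = −F gives Δ = (0.167, -2.333).

(0.167, -2.333)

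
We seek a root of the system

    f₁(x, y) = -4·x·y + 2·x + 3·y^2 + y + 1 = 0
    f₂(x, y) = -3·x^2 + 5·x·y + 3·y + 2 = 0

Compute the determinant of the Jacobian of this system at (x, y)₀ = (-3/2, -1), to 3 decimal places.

-31.000

J = [[-4·y + 2, -4·x + 6·y + 1], [-6·x + 5·y, 5·x + 3]].
At the point, J = [[6.000, 1.000], [4.000, -4.500]].
det J = -31.000.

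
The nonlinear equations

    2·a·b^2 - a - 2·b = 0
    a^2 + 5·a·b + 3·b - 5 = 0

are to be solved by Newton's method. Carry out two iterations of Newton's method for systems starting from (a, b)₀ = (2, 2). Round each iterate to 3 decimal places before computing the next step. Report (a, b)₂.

At (2, 2): F = (10.000, 25.000).
Jacobian J = [[2·b^2 - 1, 4·a·b - 2], [2·a + 5·b, 5·a + 3]].
At the point, J = [[7.000, 14.000], [14.000, 13.000]] (det J = -105.000).
Solving J·Δ = −F gives Δ = (-2.095, 0.333).
Then the next iterate is (a, b)₁ = (-0.095, 2.333).
Round to (-0.095, 2.333) and repeat: F = (-5.60515, 0.89985), J = [[9.88578, -2.88654], [11.475, 2.525]].
Δ = (0.199, -1.260), so (a, b)₂ = (0.104, 1.073).

(0.104, 1.073)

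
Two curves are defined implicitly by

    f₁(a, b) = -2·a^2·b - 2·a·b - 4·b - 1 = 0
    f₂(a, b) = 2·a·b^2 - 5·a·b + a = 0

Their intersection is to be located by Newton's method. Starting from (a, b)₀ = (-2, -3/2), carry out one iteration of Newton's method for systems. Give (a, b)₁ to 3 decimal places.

At (-2, -3/2): F = (11.000, -26.000).
Jacobian J = [[-4·a·b - 2·b, -2·a^2 - 2·a - 4], [2·b^2 - 5·b + 1, 4·a·b - 5·a]].
At the point, J = [[-9.000, -8.000], [13.000, 22.000]] (det J = -94.000).
Solving J·Δ = −F gives Δ = (0.362, 0.968).
Then the next iterate is (a, b)₁ = (-1.638, -0.532).

(-1.638, -0.532)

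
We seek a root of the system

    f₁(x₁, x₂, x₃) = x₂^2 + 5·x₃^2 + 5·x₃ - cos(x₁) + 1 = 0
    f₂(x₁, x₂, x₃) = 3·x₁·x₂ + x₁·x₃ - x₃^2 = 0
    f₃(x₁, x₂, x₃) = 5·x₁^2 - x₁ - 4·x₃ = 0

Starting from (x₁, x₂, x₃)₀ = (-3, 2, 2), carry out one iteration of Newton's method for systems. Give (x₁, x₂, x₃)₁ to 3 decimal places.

At (-3, 2, 2): F = (35.98999, -28.000, 40.000).
Jacobian J = [[sin(x₁), 2·x₂, 10·x₃ + 5], [3·x₂ + x₃, 3·x₁, x₁ - 2·x₃], [10·x₁ - 1, 0, -4]].
At the point, J = [[-0.14112, 4.000, 25.000], [8.000, -9.000, -7.000], [-31.000, 0.000, -4.000]] (det J = -5984.08032).
Solving J·Δ = −F gives Δ = (1.458, -0.801, -1.303).
Then the next iterate is (x₁, x₂, x₃)₁ = (-1.542, 1.199, 0.697).

(-1.542, 1.199, 0.697)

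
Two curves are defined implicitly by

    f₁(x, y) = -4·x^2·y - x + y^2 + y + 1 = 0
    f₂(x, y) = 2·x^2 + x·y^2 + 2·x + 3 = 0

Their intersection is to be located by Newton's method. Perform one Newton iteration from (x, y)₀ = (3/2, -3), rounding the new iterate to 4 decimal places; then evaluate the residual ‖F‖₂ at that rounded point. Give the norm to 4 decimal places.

At (3/2, -3): F = (32.5000, 24.0000).
Jacobian J = [[-8·x·y - 1, -4·x^2 + 2·y + 1], [4·x + y^2 + 2, 2·x·y]].
At the point, J = [[35.0000, -14.0000], [17.0000, -9.0000]] (det J = -77.0000).
Solving J·Δ = −F gives Δ = (0.5649, 3.7338).
Then the next iterate is (x, y)₁ = (2.0649, 0.7338).
Re-evaluating at (2.0649, 0.7338): F = (-12.307779, 16.769295), so ‖F‖₂ = 20.8012.

20.8012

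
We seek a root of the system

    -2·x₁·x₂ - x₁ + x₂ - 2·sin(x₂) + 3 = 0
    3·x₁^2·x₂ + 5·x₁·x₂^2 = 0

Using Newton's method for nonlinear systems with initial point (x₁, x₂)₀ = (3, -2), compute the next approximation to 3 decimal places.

(0.797, -0.750)

At (3, -2): F = (11.81859, 6.000).
Jacobian J = [[-2·x₂ - 1, -2·x₁ - 2·cos(x₂) + 1], [6·x₁·x₂ + 5·x₂^2, 3·x₁^2 + 10·x₁·x₂]].
At the point, J = [[3.000, -4.16771], [-16.000, -33.000]] (det J = -165.68330).
Solving J·Δ = −F gives Δ = (-2.203, 1.250).
Then the next iterate is (x₁, x₂)₁ = (0.797, -0.750).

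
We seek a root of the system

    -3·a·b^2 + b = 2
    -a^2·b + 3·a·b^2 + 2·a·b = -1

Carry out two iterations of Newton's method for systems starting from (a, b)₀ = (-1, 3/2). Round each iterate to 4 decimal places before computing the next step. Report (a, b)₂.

(-0.1357, 1.2899)

At (-1, 3/2): F = (6.2500, -10.2500).
Jacobian J = [[-3·b^2, -6·a·b + 1], [-2·a·b + 3·b^2 + 2·b, -a^2 + 6·a·b + 2·a]].
At the point, J = [[-6.7500, 10.0000], [12.7500, -12.0000]] (det J = -46.5000).
Solving J·Δ = −F gives Δ = (0.5914, -0.2258).
Then the next iterate is (a, b)₁ = (-0.4086, 1.2742).
Round to (-0.4086, 1.2742) and repeat: F = (1.264391, -2.244200), J = [[-4.870757, 4.123829], [8.460433, -4.107983]].
Δ = (0.2729, 0.0157), so (a, b)₂ = (-0.1357, 1.2899).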